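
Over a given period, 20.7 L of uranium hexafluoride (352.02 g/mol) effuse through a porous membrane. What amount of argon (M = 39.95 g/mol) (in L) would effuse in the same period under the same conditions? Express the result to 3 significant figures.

61.4 L

Graham's law gives rate_Ar/rate_UF₆ = √(M_UF₆/M_Ar) = √(352.02/39.95) = √8.812 = 2.968.
So the volume for Ar is 20.7 × 2.968 = 61.4 L.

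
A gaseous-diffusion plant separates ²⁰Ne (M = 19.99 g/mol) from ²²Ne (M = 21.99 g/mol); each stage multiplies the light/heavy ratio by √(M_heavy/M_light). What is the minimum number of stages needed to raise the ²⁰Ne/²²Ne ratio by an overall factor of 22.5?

66

Per stage α = (21.99/19.99)^(1/2) = 1.10005^0.5, giving ln α = 0.04768.
Need α^N ≥ 22.5 ⇒ N ≥ ln(22.5) / ln α = 3.114 / 0.04768 = 65.30.
So at least 66 stages are needed.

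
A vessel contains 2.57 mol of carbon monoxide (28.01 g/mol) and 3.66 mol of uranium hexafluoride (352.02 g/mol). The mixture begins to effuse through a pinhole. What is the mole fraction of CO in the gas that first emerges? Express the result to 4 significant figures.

0.7134

The effusion rate of species i is ∝ p_i/√M_i ∝ n_i/√M_i.
So x_CO in the escaping gas = (n_CO/√M_CO) / Σ(n_i/√M_i)
= (2.57/√28.01) / (2.57/√28.01 + 3.66/√352.02) = 0.4856/(0.4856 + 0.1951) = 0.7134.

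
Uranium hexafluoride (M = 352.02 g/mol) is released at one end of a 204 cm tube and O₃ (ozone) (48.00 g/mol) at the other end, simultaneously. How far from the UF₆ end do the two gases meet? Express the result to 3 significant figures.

The fronts meet when d_UF₆ + d_O₃ = L with d_UF₆/d_O₃ = √(M_O₃/M_UF₆) (Graham's law). Here √(M_O₃/M_UF₆) = √(48.00/352.02) = 0.3693.
With d_UF₆ + d_O₃ = 204 cm, d_O₃ = 204/(1 + 0.3693) = 149.0 cm.
d_UF₆ = 204 − 149.0 = 55.0 cm.

55.0 cm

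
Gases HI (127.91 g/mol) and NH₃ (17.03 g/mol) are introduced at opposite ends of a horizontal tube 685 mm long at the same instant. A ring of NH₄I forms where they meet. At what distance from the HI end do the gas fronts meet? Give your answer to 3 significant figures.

The fronts meet when d_HI + d_NH₃ = L with d_HI/d_NH₃ = √(M_NH₃/M_HI) (Graham's law). Here √(M_NH₃/M_HI) = √(17.03/127.91) = 0.3649.
With d_HI + d_NH₃ = 685 mm, d_NH₃ = 685/(1 + 0.3649) = 501.9 mm.
d_HI = 685 − 501.9 = 183 mm.

183 mm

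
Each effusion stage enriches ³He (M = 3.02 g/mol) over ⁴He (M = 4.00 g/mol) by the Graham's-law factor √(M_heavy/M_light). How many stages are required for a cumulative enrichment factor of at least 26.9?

24

Single-stage factor α = √(4.00/3.02), so ln α = ½ ln(1.32450) = 0.1405.
Need α^N ≥ 26.9 ⇒ N ≥ ln(26.9) / ln α = 3.292 / 0.1405 = 23.43.
Minimum whole number of stages: N = 24.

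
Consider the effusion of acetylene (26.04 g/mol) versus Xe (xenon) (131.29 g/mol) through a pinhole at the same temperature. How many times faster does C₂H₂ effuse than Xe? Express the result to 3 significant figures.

Using Graham's law: rate_C₂H₂/rate_Xe = √(M_Xe/M_C₂H₂) = √(131.29/26.04) = √5.042 = 2.25.

2.25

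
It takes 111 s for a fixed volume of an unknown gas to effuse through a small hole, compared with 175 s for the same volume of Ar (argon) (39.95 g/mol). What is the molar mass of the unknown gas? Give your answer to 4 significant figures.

16.07 g/mol

By Graham's law, t_X/t_Ar = √(M_X/M_Ar).
111/175 = 0.6343 = √(M_X/39.95)
M_X = 39.95 × 0.6343² = 39.95 × 0.4023 = 16.07 g/mol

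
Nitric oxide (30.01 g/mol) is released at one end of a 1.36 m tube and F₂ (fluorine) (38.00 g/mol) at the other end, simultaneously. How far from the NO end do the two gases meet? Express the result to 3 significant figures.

Graham's law gives d_NO/d_F₂ = rate_NO/rate_F₂ = √(M_F₂/M_NO) = √(38.00/30.01) = 1.125.
With d_NO + d_F₂ = 1.36 m, d_F₂ = 1.36/(1 + 1.125) = 0.6399 m.
d_NO = 1.36 − 0.6399 = 0.720 m.

0.720 m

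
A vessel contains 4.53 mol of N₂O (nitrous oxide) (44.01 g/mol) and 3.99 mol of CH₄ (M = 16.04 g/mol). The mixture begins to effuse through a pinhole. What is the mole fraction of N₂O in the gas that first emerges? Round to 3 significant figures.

Each component's effusion rate ∝ (its partial pressure)·(1/√M) ∝ n_i/√M_i.
x_N₂O(eff) = (n_N₂O/√M_N₂O) / (n_N₂O/√M_N₂O + n_CH₄/√M_CH₄)
= (4.53/√44.01) / (4.53/√44.01 + 3.99/√16.04) = 0.6828/(0.6828 + 0.9963) = 0.407.

0.407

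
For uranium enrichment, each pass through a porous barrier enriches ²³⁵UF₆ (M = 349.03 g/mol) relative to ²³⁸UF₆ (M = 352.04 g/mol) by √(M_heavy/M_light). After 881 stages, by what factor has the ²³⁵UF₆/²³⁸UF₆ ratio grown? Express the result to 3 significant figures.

Each stage multiplies the ratio by α = √(352.04/349.03), so after 881 stages the overall factor is α^881 = (352.04/349.03)^(881/2).
= 1.00862^(881/2) = 43.9.

43.9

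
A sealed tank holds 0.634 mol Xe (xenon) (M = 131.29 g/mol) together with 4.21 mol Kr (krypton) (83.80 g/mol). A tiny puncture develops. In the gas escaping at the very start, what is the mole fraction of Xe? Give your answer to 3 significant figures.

Each component's effusion rate ∝ (its partial pressure)·(1/√M) ∝ n_i/√M_i.
x_Xe(eff) = (n_Xe/√M_Xe) / (n_Xe/√M_Xe + n_Kr/√M_Kr)
= (0.634/√131.29) / (0.634/√131.29 + 4.21/√83.80) = 0.05533/(0.05533 + 0.4599) = 0.107.

0.107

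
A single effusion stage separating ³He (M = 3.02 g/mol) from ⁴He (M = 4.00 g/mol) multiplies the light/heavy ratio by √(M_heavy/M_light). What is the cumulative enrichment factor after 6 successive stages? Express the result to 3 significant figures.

The single-stage factor is √(M_heavy/M_light), so 6 stages give [√(4.00/3.02)]^6 = (4.00/3.02)^(6/2).
= 1.32450^3 = 2.32.

2.32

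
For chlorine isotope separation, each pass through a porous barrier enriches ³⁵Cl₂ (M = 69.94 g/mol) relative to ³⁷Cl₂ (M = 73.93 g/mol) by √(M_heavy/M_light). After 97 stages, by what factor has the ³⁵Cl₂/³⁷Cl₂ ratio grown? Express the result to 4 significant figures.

After 97 stages the ratio has grown by (√(73.93/69.94))^97 = (73.93/69.94)^(97/2).
= 1.05705^(97/2) = 14.74.

14.74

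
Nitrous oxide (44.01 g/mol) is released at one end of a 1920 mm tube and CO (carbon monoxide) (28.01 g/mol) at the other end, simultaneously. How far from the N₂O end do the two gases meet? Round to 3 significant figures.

Distances travelled in equal time are proportional to diffusion rates, so d_N₂O/d_CO = √(M_CO/M_N₂O) = √(28.01/44.01) = 0.7978.
With d_N₂O + d_CO = 1920 mm, d_CO = 1920/(1 + 0.7978) = 1068 mm.
d_N₂O = 1920 − 1068 = 852 mm.

852 mm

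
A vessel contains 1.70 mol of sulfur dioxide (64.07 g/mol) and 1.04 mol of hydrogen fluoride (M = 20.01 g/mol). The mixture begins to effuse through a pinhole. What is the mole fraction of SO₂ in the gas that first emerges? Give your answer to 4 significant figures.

0.4774

Effusion rate of each component ∝ n_i/√M_i (partial pressure × 1/√M).
Mole fraction of SO₂ in the effusate = (n_SO₂/√M_SO₂) / (n_SO₂/√M_SO₂ + n_HF/√M_HF)
= (1.70/√64.07) / (1.70/√64.07 + 1.04/√20.01) = 0.2124/(0.2124 + 0.2325) = 0.4774.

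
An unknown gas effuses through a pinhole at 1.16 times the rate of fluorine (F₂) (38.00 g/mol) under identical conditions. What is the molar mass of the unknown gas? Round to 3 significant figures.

By Graham's law, rate_X/rate_F₂ = √(M_F₂/M_X).
1.16 = √(38.00/M_X)
M_X = 38.00 / 1.16² = 38.00 / 1.346 = 28.2 g/mol

28.2 g/mol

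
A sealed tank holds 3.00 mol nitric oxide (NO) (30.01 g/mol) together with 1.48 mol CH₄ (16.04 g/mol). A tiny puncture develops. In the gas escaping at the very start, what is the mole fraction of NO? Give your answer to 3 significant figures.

Each component's effusion rate ∝ (its partial pressure)·(1/√M) ∝ n_i/√M_i.
So x_NO in the escaping gas = (n_NO/√M_NO) / Σ(n_i/√M_i)
= (3.00/√30.01) / (3.00/√30.01 + 1.48/√16.04) = 0.5476/(0.5476 + 0.3695) = 0.597.

0.597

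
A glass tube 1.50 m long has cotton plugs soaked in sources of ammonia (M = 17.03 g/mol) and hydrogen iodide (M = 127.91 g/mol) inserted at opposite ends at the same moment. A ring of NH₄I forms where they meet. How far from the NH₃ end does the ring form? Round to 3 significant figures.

1.10 m

Distances travelled in equal time are proportional to diffusion rates, so d_NH₃/d_HI = √(M_HI/M_NH₃) = √(127.91/17.03) = 2.741.
With d_NH₃ + d_HI = 1.50 m, d_HI = 1.50/(1 + 2.741) = 0.4010 m.
d_NH₃ = 1.50 − 0.4010 = 1.10 m.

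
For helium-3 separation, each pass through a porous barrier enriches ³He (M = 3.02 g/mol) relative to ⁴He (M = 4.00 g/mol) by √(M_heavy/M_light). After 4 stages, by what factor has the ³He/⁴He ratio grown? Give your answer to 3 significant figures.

The single-stage factor is √(M_heavy/M_light), so 4 stages give [√(4.00/3.02)]^4 = (4.00/3.02)^(4/2).
= 1.32450^2 = 1.75.

1.75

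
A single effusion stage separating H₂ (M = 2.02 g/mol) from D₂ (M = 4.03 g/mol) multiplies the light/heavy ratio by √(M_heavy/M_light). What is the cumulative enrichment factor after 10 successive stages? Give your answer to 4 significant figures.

31.61

The single-stage factor is √(M_heavy/M_light), so 10 stages give [√(4.03/2.02)]^10 = (4.03/2.02)^(10/2).
= 1.99505^5 = 31.61.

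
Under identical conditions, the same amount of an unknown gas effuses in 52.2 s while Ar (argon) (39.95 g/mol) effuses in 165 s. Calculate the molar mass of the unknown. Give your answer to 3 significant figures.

4.00 g/mol

Since effusion rate ∝ 1/√M, t_X/t_Ar = √(M_X/M_Ar).
52.2/165 = 0.3164 = √(M_X/39.95)
M_X = 39.95 × 0.3164² = 39.95 × 0.1001 = 4.00 g/mol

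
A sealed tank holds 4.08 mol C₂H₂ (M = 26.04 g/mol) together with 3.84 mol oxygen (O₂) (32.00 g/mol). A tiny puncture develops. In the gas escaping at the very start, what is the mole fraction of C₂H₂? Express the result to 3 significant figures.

Rate_i ∝ x_i/√M_i (Graham's law weighted by mole fraction), so the effusate composition follows n_i/√M_i.
So x_C₂H₂ in the escaping gas = (n_C₂H₂/√M_C₂H₂) / Σ(n_i/√M_i)
= (4.08/√26.04) / (4.08/√26.04 + 3.84/√32.00) = 0.7995/(0.7995 + 0.6788) = 0.541.

0.541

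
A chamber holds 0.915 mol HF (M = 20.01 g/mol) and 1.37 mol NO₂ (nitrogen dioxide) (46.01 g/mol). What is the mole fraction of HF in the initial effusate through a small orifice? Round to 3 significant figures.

0.503

The effusion rate of species i is ∝ p_i/√M_i ∝ n_i/√M_i.
So x_HF in the escaping gas = (n_HF/√M_HF) / Σ(n_i/√M_i)
= (0.915/√20.01) / (0.915/√20.01 + 1.37/√46.01) = 0.2045/(0.2045 + 0.2020) = 0.503.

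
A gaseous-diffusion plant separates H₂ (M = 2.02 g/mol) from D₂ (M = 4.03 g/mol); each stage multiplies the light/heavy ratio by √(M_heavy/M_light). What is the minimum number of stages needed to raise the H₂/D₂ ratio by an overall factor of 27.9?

10

Single-stage factor α = √(4.03/2.02), so ln α = ½ ln(1.99505) = 0.3453.
Need α^N ≥ 27.9 ⇒ N ≥ ln(27.9) / ln α = 3.329 / 0.3453 = 9.64.
Minimum whole number of stages: N = 10.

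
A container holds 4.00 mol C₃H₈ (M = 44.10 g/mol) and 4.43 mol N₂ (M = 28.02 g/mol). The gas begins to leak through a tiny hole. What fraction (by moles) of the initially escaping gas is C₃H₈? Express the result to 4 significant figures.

Effusion rate of each component ∝ n_i/√M_i (partial pressure × 1/√M).
Mole fraction of C₃H₈ in the effusate = (n_C₃H₈/√M_C₃H₈) / (n_C₃H₈/√M_C₃H₈ + n_N₂/√M_N₂)
= (4.00/√44.10) / (4.00/√44.10 + 4.43/√28.02) = 0.6023/(0.6023 + 0.8369) = 0.4185.

0.4185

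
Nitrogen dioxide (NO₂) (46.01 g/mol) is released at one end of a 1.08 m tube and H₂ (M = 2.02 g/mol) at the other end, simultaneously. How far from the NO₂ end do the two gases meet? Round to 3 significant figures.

In equal time, each gas travels a distance ∝ its rate ∝ 1/√M, so d_NO₂/d_H₂ = √(M_H₂/M_NO₂) = √(2.02/46.01) = 0.2095.
With d_NO₂ + d_H₂ = 1.08 m, d_H₂ = 1.08/(1 + 0.2095) = 0.8929 m.
d_NO₂ = 1.08 − 0.8929 = 0.187 m.

0.187 m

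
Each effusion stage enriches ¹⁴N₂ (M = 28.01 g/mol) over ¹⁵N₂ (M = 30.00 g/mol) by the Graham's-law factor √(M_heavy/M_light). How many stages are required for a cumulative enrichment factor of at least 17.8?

With α = √(30.00/28.01) per stage, ln α = ½ ln(1.07105) = 0.03432.
Need α^N ≥ 17.8 ⇒ N ≥ ln(17.8) / ln α = 2.879 / 0.03432 = 83.90.
So at least 84 stages are needed.

84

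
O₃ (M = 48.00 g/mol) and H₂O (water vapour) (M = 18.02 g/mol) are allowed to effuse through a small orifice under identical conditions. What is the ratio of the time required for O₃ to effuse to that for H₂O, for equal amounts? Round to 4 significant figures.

Since effusion rate ∝ 1/√M, t_O₃/t_H₂O = √(M_O₃/M_H₂O) = √(48.00/18.02) = √2.664 = 1.632.

1.632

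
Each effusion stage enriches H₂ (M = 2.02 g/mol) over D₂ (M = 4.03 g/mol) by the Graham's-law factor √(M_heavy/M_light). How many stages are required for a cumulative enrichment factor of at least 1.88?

2

Single-stage factor α = √(4.03/2.02), so ln α = ½ ln(1.99505) = 0.3453.
Need α^N ≥ 1.88 ⇒ N ≥ ln(1.88) / ln α = 0.6313 / 0.3453 = 1.83.
So at least 2 stages are needed.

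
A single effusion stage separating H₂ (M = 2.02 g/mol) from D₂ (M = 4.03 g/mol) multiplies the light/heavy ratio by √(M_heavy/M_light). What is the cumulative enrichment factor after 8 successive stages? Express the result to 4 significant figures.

15.84

Overall factor = α^8 with α = √(4.03/2.02), i.e. (4.03/2.02)^(8/2).
= 1.99505^4 = 15.84.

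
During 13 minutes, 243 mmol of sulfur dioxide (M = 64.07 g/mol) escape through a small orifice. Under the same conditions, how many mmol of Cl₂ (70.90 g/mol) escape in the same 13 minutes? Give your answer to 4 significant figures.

231.0 mmol

Graham's law gives rate_Cl₂/rate_SO₂ = √(M_SO₂/M_Cl₂) = √(64.07/70.90) = √0.9037 = 0.9506.
So the amount for Cl₂ is 243 × 0.9506 = 231.0 mmol.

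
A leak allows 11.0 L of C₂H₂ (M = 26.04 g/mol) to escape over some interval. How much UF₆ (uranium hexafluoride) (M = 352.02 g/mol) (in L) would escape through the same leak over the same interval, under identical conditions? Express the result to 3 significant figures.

Since effusion rate ∝ 1/√M, rate_UF₆/rate_C₂H₂ = √(M_C₂H₂/M_UF₆) = √(26.04/352.02) = √0.07397 = 0.2720.
So the volume for UF₆ is 11.0 × 0.2720 = 2.99 L.

2.99 L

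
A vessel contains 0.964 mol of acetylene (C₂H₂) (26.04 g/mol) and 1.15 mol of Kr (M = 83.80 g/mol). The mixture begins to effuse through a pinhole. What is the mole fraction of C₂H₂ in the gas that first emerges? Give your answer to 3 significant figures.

Effusion rate of each component ∝ n_i/√M_i (partial pressure × 1/√M).
So x_C₂H₂ in the escaping gas = (n_C₂H₂/√M_C₂H₂) / Σ(n_i/√M_i)
= (0.964/√26.04) / (0.964/√26.04 + 1.15/√83.80) = 0.1889/(0.1889 + 0.1256) = 0.601.

0.601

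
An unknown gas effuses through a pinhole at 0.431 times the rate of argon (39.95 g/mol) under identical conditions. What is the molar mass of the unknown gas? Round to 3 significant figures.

215 g/mol

Graham's law gives rate_X/rate_Ar = √(M_Ar/M_X).
0.431 = √(39.95/M_X)
M_X = 39.95 / 0.431² = 39.95 / 0.1858 = 215 g/mol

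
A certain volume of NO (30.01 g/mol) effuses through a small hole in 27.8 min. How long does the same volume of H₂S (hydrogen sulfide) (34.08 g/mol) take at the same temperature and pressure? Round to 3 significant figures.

29.6 min

By Graham's law, t_H₂S/t_NO = √(M_H₂S/M_NO) = √(34.08/30.01) = √1.136 = 1.066.
So the time for H₂S is 27.8 × 1.066 = 29.6 min.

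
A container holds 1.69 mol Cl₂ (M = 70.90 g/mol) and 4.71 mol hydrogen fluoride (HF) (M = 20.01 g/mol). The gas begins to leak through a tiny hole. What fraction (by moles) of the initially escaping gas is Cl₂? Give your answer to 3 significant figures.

0.160

Each component's effusion rate ∝ (its partial pressure)·(1/√M) ∝ n_i/√M_i.
Mole fraction of Cl₂ in the effusate = (n_Cl₂/√M_Cl₂) / (n_Cl₂/√M_Cl₂ + n_HF/√M_HF)
= (1.69/√70.90) / (1.69/√70.90 + 4.71/√20.01) = 0.2007/(0.2007 + 1.053) = 0.160.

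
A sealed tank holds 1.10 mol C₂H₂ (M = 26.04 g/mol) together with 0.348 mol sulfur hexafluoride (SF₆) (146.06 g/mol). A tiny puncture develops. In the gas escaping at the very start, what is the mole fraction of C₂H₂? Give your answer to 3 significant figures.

0.882

Each component's effusion rate ∝ (its partial pressure)·(1/√M) ∝ n_i/√M_i.
Mole fraction of C₂H₂ in the effusate = (n_C₂H₂/√M_C₂H₂) / (n_C₂H₂/√M_C₂H₂ + n_SF₆/√M_SF₆)
= (1.10/√26.04) / (1.10/√26.04 + 0.348/√146.06) = 0.2156/(0.2156 + 0.02879) = 0.882.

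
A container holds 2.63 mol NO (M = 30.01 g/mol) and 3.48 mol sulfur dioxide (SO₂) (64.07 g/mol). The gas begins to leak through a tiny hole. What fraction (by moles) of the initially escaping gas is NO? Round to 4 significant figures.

0.5248

Each component's effusion rate ∝ (its partial pressure)·(1/√M) ∝ n_i/√M_i.
x_NO(eff) = (n_NO/√M_NO) / (n_NO/√M_NO + n_SO₂/√M_SO₂)
= (2.63/√30.01) / (2.63/√30.01 + 3.48/√64.07) = 0.4801/(0.4801 + 0.4348) = 0.5248.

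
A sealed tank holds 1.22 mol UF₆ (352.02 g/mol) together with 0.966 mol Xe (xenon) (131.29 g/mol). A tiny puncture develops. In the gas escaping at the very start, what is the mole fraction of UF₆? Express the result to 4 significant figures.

Effusion rate of each component ∝ n_i/√M_i (partial pressure × 1/√M).
x_UF₆(eff) = (n_UF₆/√M_UF₆) / (n_UF₆/√M_UF₆ + n_Xe/√M_Xe)
= (1.22/√352.02) / (1.22/√352.02 + 0.966/√131.29) = 0.06502/(0.06502 + 0.08431) = 0.4354.

0.4354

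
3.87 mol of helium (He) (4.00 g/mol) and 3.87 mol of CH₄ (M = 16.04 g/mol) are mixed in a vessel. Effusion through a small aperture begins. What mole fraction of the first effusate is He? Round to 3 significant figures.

0.667

The effusion rate of species i is ∝ p_i/√M_i ∝ n_i/√M_i.
x_He(eff) = (n_He/√M_He) / (n_He/√M_He + n_CH₄/√M_CH₄)
= (3.87/√4.00) / (3.87/√4.00 + 3.87/√16.04) = 1.935/(1.935 + 0.9663) = 0.667.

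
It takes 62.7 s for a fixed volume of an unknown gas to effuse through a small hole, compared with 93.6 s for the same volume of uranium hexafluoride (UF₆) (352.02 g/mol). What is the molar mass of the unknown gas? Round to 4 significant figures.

Since effusion rate ∝ 1/√M, t_X/t_UF₆ = √(M_X/M_UF₆).
62.7/93.6 = 0.6699 = √(M_X/352.02)
M_X = 352.02 × 0.6699² = 352.02 × 0.4487 = 158.0 g/mol

158.0 g/mol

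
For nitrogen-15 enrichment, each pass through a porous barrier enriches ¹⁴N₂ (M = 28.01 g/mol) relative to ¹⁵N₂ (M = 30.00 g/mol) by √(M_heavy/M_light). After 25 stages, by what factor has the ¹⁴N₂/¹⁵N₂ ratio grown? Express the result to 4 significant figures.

Each stage multiplies the ratio by α = √(30.00/28.01), so after 25 stages the overall factor is α^25 = (30.00/28.01)^(25/2).
= 1.07105^(25/2) = 2.358.

2.358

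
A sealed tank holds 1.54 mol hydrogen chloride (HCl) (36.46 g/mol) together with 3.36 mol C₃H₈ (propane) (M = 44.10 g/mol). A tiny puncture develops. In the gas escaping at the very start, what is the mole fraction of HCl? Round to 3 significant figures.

Each component's effusion rate ∝ (its partial pressure)·(1/√M) ∝ n_i/√M_i.
So x_HCl in the escaping gas = (n_HCl/√M_HCl) / Σ(n_i/√M_i)
= (1.54/√36.46) / (1.54/√36.46 + 3.36/√44.10) = 0.2550/(0.2550 + 0.5060) = 0.335.

0.335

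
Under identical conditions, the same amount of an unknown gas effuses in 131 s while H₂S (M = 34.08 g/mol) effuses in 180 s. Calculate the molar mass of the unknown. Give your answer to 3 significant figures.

From Graham's law, t_X/t_H₂S = √(M_X/M_H₂S).
131/180 = 0.7278 = √(M_X/34.08)
M_X = 34.08 × 0.7278² = 34.08 × 0.5297 = 18.1 g/mol

18.1 g/mol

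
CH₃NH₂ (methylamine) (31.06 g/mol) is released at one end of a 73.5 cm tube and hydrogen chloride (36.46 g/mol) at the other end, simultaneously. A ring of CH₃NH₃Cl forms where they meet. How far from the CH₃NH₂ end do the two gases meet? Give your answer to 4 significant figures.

38.22 cm

In equal time, each gas travels a distance ∝ its rate ∝ 1/√M, so d_CH₃NH₂/d_HCl = √(M_HCl/M_CH₃NH₂) = √(36.46/31.06) = 1.083.
With d_CH₃NH₂ + d_HCl = 73.5 cm, d_HCl = 73.5/(1 + 1.083) = 35.28 cm.
d_CH₃NH₂ = 73.5 − 35.28 = 38.22 cm.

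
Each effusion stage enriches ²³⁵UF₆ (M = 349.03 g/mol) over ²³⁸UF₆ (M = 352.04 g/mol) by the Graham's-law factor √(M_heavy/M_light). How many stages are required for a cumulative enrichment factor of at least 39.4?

856

Per stage α = (352.04/349.03)^(1/2) = 1.00862^0.5, giving ln α = 0.004293.
Need α^N ≥ 39.4 ⇒ N ≥ ln(39.4) / ln α = 3.674 / 0.004293 = 855.66.
So at least 856 stages are needed.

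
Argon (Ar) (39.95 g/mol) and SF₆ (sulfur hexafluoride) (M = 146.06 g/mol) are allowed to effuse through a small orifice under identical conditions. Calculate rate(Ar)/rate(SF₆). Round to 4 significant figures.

From Graham's law, rate_Ar/rate_SF₆ = √(M_SF₆/M_Ar) = √(146.06/39.95) = √3.656 = 1.912.

1.912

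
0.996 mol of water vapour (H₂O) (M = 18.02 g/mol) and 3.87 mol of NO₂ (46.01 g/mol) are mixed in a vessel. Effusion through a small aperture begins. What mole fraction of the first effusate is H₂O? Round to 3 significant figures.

0.291

Each component's effusion rate ∝ (its partial pressure)·(1/√M) ∝ n_i/√M_i.
x_H₂O(eff) = (n_H₂O/√M_H₂O) / (n_H₂O/√M_H₂O + n_NO₂/√M_NO₂)
= (0.996/√18.02) / (0.996/√18.02 + 3.87/√46.01) = 0.2346/(0.2346 + 0.5705) = 0.291.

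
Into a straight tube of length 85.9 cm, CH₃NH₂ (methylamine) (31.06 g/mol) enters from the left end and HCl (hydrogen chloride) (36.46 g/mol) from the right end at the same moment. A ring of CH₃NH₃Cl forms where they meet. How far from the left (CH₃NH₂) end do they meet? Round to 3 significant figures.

In equal time, each gas travels a distance ∝ its rate ∝ 1/√M, so d_CH₃NH₂/d_HCl = √(M_HCl/M_CH₃NH₂) = √(36.46/31.06) = 1.083.
With d_CH₃NH₂ + d_HCl = 85.9 cm, d_HCl = 85.9/(1 + 1.083) = 41.23 cm.
d_CH₃NH₂ = 85.9 − 41.23 = 44.7 cm.

44.7 cm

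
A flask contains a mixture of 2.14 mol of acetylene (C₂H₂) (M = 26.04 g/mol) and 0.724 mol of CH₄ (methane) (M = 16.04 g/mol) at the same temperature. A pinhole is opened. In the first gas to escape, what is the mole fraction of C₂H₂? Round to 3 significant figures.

Rate_i ∝ x_i/√M_i (Graham's law weighted by mole fraction), so the effusate composition follows n_i/√M_i.
So x_C₂H₂ in the escaping gas = (n_C₂H₂/√M_C₂H₂) / Σ(n_i/√M_i)
= (2.14/√26.04) / (2.14/√26.04 + 0.724/√16.04) = 0.4194/(0.4194 + 0.1808) = 0.699.

0.699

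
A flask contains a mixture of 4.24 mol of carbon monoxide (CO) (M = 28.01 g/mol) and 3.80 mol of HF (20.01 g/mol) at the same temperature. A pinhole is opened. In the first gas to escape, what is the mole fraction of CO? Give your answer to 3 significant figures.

0.485

Effusion rate of each component ∝ n_i/√M_i (partial pressure × 1/√M).
x_CO(eff) = (n_CO/√M_CO) / (n_CO/√M_CO + n_HF/√M_HF)
= (4.24/√28.01) / (4.24/√28.01 + 3.80/√20.01) = 0.8011/(0.8011 + 0.8495) = 0.485.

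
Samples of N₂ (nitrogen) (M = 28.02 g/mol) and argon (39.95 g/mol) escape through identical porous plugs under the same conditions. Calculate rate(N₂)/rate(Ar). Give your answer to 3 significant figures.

Using Graham's law: rate_N₂/rate_Ar = √(M_Ar/M_N₂) = √(39.95/28.02) = √1.426 = 1.19.

1.19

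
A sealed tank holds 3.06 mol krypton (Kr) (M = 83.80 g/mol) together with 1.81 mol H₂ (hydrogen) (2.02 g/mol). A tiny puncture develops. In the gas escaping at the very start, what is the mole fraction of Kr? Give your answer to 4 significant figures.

0.2079

The effusion rate of species i is ∝ p_i/√M_i ∝ n_i/√M_i.
x_Kr(eff) = (n_Kr/√M_Kr) / (n_Kr/√M_Kr + n_H₂/√M_H₂)
= (3.06/√83.80) / (3.06/√83.80 + 1.81/√2.02) = 0.3343/(0.3343 + 1.274) = 0.2079.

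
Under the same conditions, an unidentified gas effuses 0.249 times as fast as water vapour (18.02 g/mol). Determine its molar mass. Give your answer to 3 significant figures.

Since effusion rate ∝ 1/√M, rate_X/rate_H₂O = √(M_H₂O/M_X).
0.249 = √(18.02/M_X)
M_X = 18.02 / 0.249² = 18.02 / 0.06200 = 291 g/mol

291 g/mol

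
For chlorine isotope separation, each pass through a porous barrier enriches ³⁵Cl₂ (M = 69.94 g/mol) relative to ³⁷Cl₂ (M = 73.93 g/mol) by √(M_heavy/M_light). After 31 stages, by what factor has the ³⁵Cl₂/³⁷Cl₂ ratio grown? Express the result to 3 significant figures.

Overall factor = α^31 with α = √(73.93/69.94), i.e. (73.93/69.94)^(31/2).
= 1.05705^(31/2) = 2.36.

2.36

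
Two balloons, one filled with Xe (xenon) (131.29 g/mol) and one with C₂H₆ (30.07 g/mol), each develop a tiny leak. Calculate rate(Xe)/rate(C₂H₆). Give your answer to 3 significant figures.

0.479

By Graham's law, rate_Xe/rate_C₂H₆ = √(M_C₂H₆/M_Xe) = √(30.07/131.29) = √0.2290 = 0.479.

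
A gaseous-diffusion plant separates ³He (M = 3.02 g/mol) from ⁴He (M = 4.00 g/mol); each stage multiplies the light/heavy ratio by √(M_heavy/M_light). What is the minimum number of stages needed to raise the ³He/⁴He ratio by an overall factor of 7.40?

15

With α = √(4.00/3.02) per stage, ln α = ½ ln(1.32450) = 0.1405.
Need α^N ≥ 7.40 ⇒ N ≥ ln(7.40) / ln α = 2.001 / 0.1405 = 14.24.
Rounding up, N = 15 stages.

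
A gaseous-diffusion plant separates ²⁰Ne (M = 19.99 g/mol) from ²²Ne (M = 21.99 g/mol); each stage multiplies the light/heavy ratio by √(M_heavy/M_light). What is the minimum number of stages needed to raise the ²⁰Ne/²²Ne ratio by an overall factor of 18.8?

62

Per stage α = (21.99/19.99)^(1/2) = 1.10005^0.5, giving ln α = 0.04768.
Need α^N ≥ 18.8 ⇒ N ≥ ln(18.8) / ln α = 2.934 / 0.04768 = 61.54.
So at least 62 stages are needed.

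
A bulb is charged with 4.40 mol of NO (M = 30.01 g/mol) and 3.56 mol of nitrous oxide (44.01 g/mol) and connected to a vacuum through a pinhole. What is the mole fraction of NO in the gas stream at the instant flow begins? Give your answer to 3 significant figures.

0.599

Effusion rate of each component ∝ n_i/√M_i (partial pressure × 1/√M).
x_NO(eff) = (n_NO/√M_NO) / (n_NO/√M_NO + n_N₂O/√M_N₂O)
= (4.40/√30.01) / (4.40/√30.01 + 3.56/√44.01) = 0.8032/(0.8032 + 0.5366) = 0.599.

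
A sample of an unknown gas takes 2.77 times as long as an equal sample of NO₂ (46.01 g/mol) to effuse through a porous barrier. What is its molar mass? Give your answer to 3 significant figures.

By Graham's law, t_X/t_NO₂ = √(M_X/M_NO₂).
2.77 = √(M_X/46.01)
M_X = 46.01 × 2.77² = 46.01 × 7.673 = 353 g/mol

353 g/mol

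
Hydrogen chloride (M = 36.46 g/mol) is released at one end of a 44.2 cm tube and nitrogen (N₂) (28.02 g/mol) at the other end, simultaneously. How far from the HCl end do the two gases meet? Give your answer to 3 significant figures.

Graham's law gives d_HCl/d_N₂ = rate_HCl/rate_N₂ = √(M_N₂/M_HCl) = √(28.02/36.46) = 0.8766.
With d_HCl + d_N₂ = 44.2 cm, d_N₂ = 44.2/(1 + 0.8766) = 23.55 cm.
d_HCl = 44.2 − 23.55 = 20.6 cm.

20.6 cm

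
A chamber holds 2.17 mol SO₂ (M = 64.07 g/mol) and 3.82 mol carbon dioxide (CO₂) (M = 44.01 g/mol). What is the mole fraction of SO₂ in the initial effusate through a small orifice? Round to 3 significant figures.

0.320

Effusion rate of each component ∝ n_i/√M_i (partial pressure × 1/√M).
So x_SO₂ in the escaping gas = (n_SO₂/√M_SO₂) / Σ(n_i/√M_i)
= (2.17/√64.07) / (2.17/√64.07 + 3.82/√44.01) = 0.2711/(0.2711 + 0.5758) = 0.320.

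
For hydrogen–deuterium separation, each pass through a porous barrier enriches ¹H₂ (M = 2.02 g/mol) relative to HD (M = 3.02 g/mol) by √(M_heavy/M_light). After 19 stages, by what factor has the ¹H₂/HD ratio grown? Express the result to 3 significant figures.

Each stage multiplies the ratio by α = √(3.02/2.02), so after 19 stages the overall factor is α^19 = (3.02/2.02)^(19/2).
= 1.49505^(19/2) = 45.6.

45.6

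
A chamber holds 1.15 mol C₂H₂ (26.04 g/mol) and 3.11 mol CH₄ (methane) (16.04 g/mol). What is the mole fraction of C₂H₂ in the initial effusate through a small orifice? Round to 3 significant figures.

The effusion rate of species i is ∝ p_i/√M_i ∝ n_i/√M_i.
Mole fraction of C₂H₂ in the effusate = (n_C₂H₂/√M_C₂H₂) / (n_C₂H₂/√M_C₂H₂ + n_CH₄/√M_CH₄)
= (1.15/√26.04) / (1.15/√26.04 + 3.11/√16.04) = 0.2254/(0.2254 + 0.7765) = 0.225.

0.225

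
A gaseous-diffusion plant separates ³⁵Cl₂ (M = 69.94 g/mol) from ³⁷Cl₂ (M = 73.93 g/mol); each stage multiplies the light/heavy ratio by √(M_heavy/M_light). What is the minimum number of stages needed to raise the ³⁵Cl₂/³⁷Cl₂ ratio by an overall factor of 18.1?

Per stage α = (73.93/69.94)^(1/2) = 1.05705^0.5, giving ln α = 0.02774.
Need α^N ≥ 18.1 ⇒ N ≥ ln(18.1) / ln α = 2.896 / 0.02774 = 104.39.
Rounding up, N = 105 stages.

105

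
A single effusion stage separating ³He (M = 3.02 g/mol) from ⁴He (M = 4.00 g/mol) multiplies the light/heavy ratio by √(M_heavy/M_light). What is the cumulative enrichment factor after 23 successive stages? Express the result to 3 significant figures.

The single-stage factor is √(M_heavy/M_light), so 23 stages give [√(4.00/3.02)]^23 = (4.00/3.02)^(23/2).
= 1.32450^(23/2) = 25.3.

25.3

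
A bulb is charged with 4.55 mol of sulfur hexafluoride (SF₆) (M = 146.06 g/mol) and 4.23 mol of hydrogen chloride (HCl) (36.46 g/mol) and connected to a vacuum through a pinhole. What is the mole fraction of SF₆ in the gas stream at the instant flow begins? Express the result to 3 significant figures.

0.350

The effusion rate of species i is ∝ p_i/√M_i ∝ n_i/√M_i.
Mole fraction of SF₆ in the effusate = (n_SF₆/√M_SF₆) / (n_SF₆/√M_SF₆ + n_HCl/√M_HCl)
= (4.55/√146.06) / (4.55/√146.06 + 4.23/√36.46) = 0.3765/(0.3765 + 0.7005) = 0.350.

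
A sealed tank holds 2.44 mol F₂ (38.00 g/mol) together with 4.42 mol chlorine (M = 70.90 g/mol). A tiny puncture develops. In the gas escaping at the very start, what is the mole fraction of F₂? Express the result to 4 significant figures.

Effusion rate of each component ∝ n_i/√M_i (partial pressure × 1/√M).
So x_F₂ in the escaping gas = (n_F₂/√M_F₂) / Σ(n_i/√M_i)
= (2.44/√38.00) / (2.44/√38.00 + 4.42/√70.90) = 0.3958/(0.3958 + 0.5249) = 0.4299.

0.4299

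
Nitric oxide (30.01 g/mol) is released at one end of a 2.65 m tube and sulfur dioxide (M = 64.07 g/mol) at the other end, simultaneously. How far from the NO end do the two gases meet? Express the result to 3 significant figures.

Graham's law gives d_NO/d_SO₂ = rate_NO/rate_SO₂ = √(M_SO₂/M_NO) = √(64.07/30.01) = 1.461.
With d_NO + d_SO₂ = 2.65 m, d_SO₂ = 2.65/(1 + 1.461) = 1.077 m.
d_NO = 2.65 − 1.077 = 1.57 m.

1.57 m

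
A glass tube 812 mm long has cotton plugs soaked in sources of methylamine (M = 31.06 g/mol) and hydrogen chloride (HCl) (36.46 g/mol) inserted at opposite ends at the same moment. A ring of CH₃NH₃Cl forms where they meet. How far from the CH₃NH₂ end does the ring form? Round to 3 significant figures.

Distances travelled in equal time are proportional to diffusion rates, so d_CH₃NH₂/d_HCl = √(M_HCl/M_CH₃NH₂) = √(36.46/31.06) = 1.083.
With d_CH₃NH₂ + d_HCl = 812 mm, d_HCl = 812/(1 + 1.083) = 389.7 mm.
d_CH₃NH₂ = 812 − 389.7 = 422 mm.

422 mm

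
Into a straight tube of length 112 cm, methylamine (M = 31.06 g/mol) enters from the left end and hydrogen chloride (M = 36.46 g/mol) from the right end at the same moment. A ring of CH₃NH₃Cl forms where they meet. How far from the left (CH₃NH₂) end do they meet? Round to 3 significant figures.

58.2 cm

Graham's law gives d_CH₃NH₂/d_HCl = rate_CH₃NH₂/rate_HCl = √(M_HCl/M_CH₃NH₂) = √(36.46/31.06) = 1.083.
With d_CH₃NH₂ + d_HCl = 112 cm, d_HCl = 112/(1 + 1.083) = 53.76 cm.
d_CH₃NH₂ = 112 − 53.76 = 58.2 cm.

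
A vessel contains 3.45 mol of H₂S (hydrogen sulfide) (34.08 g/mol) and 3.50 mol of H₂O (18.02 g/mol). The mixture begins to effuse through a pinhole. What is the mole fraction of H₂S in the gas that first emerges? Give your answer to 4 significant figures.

0.4175

The effusion rate of species i is ∝ p_i/√M_i ∝ n_i/√M_i.
x_H₂S(eff) = (n_H₂S/√M_H₂S) / (n_H₂S/√M_H₂S + n_H₂O/√M_H₂O)
= (3.45/√34.08) / (3.45/√34.08 + 3.50/√18.02) = 0.5910/(0.5910 + 0.8245) = 0.4175.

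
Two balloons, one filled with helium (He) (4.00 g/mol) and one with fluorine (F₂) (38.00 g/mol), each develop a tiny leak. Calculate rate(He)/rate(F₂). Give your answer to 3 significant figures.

By Graham's law, rate_He/rate_F₂ = √(M_F₂/M_He) = √(38.00/4.00) = √9.500 = 3.08.

3.08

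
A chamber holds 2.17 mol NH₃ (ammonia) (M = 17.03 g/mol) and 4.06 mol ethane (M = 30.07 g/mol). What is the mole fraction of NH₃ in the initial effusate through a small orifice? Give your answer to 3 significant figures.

0.415

The effusion rate of species i is ∝ p_i/√M_i ∝ n_i/√M_i.
So x_NH₃ in the escaping gas = (n_NH₃/√M_NH₃) / Σ(n_i/√M_i)
= (2.17/√17.03) / (2.17/√17.03 + 4.06/√30.07) = 0.5258/(0.5258 + 0.7404) = 0.415.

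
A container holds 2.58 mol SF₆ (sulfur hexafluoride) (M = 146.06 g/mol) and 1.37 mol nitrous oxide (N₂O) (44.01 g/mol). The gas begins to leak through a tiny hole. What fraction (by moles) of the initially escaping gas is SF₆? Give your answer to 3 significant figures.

Rate_i ∝ x_i/√M_i (Graham's law weighted by mole fraction), so the effusate composition follows n_i/√M_i.
x_SF₆(eff) = (n_SF₆/√M_SF₆) / (n_SF₆/√M_SF₆ + n_N₂O/√M_N₂O)
= (2.58/√146.06) / (2.58/√146.06 + 1.37/√44.01) = 0.2135/(0.2135 + 0.2065) = 0.508.

0.508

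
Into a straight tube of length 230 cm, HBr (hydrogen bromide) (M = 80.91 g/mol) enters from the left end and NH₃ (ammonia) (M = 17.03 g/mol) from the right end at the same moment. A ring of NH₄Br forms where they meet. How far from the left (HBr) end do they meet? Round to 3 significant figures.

72.3 cm

The fronts meet when d_HBr + d_NH₃ = L with d_HBr/d_NH₃ = √(M_NH₃/M_HBr) (Graham's law). Here √(M_NH₃/M_HBr) = √(17.03/80.91) = 0.4588.
With d_HBr + d_NH₃ = 230 cm, d_NH₃ = 230/(1 + 0.4588) = 157.7 cm.
d_HBr = 230 − 157.7 = 72.3 cm.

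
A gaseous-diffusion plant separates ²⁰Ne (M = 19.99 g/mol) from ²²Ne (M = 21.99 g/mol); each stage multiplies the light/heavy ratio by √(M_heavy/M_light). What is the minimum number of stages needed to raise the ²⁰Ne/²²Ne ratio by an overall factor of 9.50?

Per stage α = (21.99/19.99)^(1/2) = 1.10005^0.5, giving ln α = 0.04768.
Need α^N ≥ 9.50 ⇒ N ≥ ln(9.50) / ln α = 2.251 / 0.04768 = 47.22.
Rounding up, N = 48 stages.

48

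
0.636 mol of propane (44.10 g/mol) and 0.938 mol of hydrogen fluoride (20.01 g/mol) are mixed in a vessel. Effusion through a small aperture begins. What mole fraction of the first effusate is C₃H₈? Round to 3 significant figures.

0.314

Each component's effusion rate ∝ (its partial pressure)·(1/√M) ∝ n_i/√M_i.
Mole fraction of C₃H₈ in the effusate = (n_C₃H₈/√M_C₃H₈) / (n_C₃H₈/√M_C₃H₈ + n_HF/√M_HF)
= (0.636/√44.10) / (0.636/√44.10 + 0.938/√20.01) = 0.09577/(0.09577 + 0.2097) = 0.314.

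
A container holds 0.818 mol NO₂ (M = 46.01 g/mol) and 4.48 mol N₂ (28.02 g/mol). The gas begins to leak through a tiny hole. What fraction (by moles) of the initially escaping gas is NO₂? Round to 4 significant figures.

Each component's effusion rate ∝ (its partial pressure)·(1/√M) ∝ n_i/√M_i.
Mole fraction of NO₂ in the effusate = (n_NO₂/√M_NO₂) / (n_NO₂/√M_NO₂ + n_N₂/√M_N₂)
= (0.818/√46.01) / (0.818/√46.01 + 4.48/√28.02) = 0.1206/(0.1206 + 0.8463) = 0.1247.

0.1247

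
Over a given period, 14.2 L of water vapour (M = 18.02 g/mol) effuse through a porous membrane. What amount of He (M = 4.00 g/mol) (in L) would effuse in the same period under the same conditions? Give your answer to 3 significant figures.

30.1 L

From Graham's law, rate_He/rate_H₂O = √(M_H₂O/M_He) = √(18.02/4.00) = √4.505 = 2.122.
So the volume for He is 14.2 × 2.122 = 30.1 L.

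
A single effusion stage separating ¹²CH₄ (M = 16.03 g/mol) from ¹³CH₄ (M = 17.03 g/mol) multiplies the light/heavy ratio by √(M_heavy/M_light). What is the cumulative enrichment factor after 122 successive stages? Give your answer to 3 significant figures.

The single-stage factor is √(M_heavy/M_light), so 122 stages give [√(17.03/16.03)]^122 = (17.03/16.03)^(122/2).
= 1.06238^61 = 40.1.

40.1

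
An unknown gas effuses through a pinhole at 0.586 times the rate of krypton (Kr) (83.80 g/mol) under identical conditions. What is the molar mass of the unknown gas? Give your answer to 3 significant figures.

By Graham's law, rate_X/rate_Kr = √(M_Kr/M_X).
0.586 = √(83.80/M_X)
M_X = 83.80 / 0.586² = 83.80 / 0.3434 = 244 g/mol

244 g/mol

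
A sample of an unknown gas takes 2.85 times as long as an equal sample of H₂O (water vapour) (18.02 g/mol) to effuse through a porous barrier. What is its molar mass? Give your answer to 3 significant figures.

By Graham's law, t_X/t_H₂O = √(M_X/M_H₂O).
2.85 = √(M_X/18.02)
M_X = 18.02 × 2.85² = 18.02 × 8.123 = 146 g/mol

146 g/mol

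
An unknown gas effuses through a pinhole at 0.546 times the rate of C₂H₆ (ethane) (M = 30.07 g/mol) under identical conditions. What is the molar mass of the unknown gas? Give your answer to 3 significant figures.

Graham's law gives rate_X/rate_C₂H₆ = √(M_C₂H₆/M_X).
0.546 = √(30.07/M_X)
M_X = 30.07 / 0.546² = 30.07 / 0.2981 = 101 g/mol

101 g/mol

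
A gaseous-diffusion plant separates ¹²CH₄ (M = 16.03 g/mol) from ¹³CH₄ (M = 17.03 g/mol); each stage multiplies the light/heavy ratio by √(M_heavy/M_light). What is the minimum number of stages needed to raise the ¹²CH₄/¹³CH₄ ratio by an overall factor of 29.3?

112

Single-stage factor α = √(17.03/16.03), so ln α = ½ ln(1.06238) = 0.03026.
Need α^N ≥ 29.3 ⇒ N ≥ ln(29.3) / ln α = 3.378 / 0.03026 = 111.63.
Minimum whole number of stages: N = 112.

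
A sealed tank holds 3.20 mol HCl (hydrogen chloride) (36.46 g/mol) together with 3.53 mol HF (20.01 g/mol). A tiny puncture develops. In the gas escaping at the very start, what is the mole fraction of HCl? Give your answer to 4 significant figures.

0.4018

Effusion rate of each component ∝ n_i/√M_i (partial pressure × 1/√M).
So x_HCl in the escaping gas = (n_HCl/√M_HCl) / Σ(n_i/√M_i)
= (3.20/√36.46) / (3.20/√36.46 + 3.53/√20.01) = 0.5300/(0.5300 + 0.7891) = 0.4018.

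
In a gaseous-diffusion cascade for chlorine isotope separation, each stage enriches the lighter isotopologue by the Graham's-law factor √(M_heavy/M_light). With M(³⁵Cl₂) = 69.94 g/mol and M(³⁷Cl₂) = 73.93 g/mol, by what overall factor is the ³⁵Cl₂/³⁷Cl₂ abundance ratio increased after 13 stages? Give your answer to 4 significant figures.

1.434

The single-stage factor is √(M_heavy/M_light), so 13 stages give [√(73.93/69.94)]^13 = (73.93/69.94)^(13/2).
= 1.05705^(13/2) = 1.434.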